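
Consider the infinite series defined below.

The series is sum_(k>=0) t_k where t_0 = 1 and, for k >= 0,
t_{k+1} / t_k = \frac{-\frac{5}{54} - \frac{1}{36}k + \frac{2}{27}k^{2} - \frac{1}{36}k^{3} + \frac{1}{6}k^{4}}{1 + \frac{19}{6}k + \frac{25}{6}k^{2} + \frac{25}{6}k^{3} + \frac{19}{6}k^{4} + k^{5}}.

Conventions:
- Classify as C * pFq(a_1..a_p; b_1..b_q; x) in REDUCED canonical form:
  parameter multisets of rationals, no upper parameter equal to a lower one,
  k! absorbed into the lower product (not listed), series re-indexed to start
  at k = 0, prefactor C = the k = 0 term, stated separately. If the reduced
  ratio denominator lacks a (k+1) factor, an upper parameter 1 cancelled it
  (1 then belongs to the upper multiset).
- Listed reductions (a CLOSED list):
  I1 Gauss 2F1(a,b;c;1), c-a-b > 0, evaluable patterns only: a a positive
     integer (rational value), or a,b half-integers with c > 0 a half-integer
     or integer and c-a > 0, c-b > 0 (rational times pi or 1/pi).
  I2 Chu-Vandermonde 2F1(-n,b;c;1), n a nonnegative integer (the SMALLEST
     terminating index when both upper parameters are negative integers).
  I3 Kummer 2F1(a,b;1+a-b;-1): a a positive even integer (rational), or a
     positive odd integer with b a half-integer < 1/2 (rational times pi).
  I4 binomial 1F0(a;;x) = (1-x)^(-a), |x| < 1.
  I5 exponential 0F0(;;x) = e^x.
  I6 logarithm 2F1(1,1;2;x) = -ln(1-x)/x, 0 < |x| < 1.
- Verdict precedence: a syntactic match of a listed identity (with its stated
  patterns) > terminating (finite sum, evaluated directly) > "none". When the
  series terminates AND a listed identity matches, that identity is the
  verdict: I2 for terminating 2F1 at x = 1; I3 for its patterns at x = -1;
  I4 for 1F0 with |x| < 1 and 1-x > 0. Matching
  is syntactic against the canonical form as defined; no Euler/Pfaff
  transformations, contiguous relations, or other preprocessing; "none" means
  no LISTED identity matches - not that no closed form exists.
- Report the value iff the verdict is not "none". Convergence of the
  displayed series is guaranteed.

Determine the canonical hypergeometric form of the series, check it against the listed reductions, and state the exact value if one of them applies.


The series (x = \frac{1}{6}) is 1F1: upper {-\frac{5}{6}}, lower {\frac{3}{2}}, prefactor 1. Verdict: no listed reduction: x = \frac{1}{6} and upper {-\frac{5}{6}} fail every I1-I6 pattern.

The tell: x = \frac{1}{6} and cancel k^2 + 1 from the displayed ratio first; then prefactor 1.
Consecutive-term ratio: r(k) = \frac{1}{6} * (k-\frac{5}{6}) / [(k+\frac{3}{2}) (k+1)] - rational in k. x = \frac{1}{6}; t_0 = 1; negate the roots.


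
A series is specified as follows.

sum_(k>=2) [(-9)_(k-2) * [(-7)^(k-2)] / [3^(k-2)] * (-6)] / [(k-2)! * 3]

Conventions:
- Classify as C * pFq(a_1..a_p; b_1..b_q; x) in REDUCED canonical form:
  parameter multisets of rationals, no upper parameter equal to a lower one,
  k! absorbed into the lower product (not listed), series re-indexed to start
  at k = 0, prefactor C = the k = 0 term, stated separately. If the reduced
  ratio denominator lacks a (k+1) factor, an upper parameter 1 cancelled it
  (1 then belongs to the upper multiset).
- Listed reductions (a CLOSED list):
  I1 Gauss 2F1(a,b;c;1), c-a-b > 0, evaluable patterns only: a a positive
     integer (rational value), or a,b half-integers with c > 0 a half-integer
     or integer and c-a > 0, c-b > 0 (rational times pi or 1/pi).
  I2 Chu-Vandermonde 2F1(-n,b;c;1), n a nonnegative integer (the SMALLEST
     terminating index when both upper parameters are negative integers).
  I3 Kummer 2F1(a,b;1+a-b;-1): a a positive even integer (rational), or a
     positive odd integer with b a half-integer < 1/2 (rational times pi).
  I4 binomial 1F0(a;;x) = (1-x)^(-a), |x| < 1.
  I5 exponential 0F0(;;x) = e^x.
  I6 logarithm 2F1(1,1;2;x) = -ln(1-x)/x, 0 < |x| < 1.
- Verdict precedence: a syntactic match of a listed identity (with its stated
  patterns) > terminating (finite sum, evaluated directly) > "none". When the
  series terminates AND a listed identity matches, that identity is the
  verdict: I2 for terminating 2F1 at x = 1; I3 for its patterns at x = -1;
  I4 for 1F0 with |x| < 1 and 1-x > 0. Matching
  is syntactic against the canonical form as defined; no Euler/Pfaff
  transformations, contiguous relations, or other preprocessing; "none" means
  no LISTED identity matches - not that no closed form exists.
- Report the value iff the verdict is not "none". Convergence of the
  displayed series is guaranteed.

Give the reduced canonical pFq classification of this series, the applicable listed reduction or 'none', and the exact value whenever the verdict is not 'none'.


x = -7/3 here; the reduced form reads 1F0, upper {-9}, lower {-}, C = -2. Verdict: terminating - upper -9 stops the sum at k = 9; the 10 terms are added exactly. Sum: -2000000000/19683.

The tell: t_0 = -2 here, and the constant factors (prefactor -2) combine into one prefactor.
Consecutive-term ratio: r(k) = (-7/3) * (k-9) / [(k+1)] - rational; roots negated = parameters, x = (-7/3), C = -2.


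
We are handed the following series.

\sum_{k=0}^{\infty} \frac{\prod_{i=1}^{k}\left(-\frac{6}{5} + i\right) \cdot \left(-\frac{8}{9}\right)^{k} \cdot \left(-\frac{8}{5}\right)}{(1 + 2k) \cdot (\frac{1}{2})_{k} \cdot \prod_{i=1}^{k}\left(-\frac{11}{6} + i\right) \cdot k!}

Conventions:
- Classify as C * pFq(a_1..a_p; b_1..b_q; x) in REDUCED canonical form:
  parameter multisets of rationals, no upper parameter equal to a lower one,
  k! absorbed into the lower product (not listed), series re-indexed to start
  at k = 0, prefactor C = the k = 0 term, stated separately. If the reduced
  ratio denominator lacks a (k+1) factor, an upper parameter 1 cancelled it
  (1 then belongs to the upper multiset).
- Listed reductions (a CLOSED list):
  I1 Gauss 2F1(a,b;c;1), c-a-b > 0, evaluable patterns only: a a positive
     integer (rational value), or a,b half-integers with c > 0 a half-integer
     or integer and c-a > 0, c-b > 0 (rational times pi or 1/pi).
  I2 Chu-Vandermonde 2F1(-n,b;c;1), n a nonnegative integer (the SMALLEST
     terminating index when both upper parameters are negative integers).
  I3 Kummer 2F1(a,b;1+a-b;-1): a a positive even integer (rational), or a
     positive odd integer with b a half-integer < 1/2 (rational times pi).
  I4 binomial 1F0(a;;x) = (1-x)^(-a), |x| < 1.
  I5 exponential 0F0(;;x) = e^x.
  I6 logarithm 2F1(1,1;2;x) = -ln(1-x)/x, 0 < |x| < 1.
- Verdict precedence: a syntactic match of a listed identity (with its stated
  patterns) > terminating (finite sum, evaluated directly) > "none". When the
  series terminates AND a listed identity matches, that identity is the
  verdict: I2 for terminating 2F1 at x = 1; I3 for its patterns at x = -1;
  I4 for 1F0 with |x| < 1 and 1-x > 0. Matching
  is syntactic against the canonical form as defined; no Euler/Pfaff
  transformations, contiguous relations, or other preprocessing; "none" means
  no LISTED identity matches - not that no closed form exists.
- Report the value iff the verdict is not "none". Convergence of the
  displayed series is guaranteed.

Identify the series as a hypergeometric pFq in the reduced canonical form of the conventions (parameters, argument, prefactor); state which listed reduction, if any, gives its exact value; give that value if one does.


The tell: x = -\frac{8}{9} and the lower (2k+1) factor (C = -8/5) shifts a half-integer Pochhammer.
Adjacent-term ratio: r(k) = -\frac{8}{9} * (k-\frac{1}{5}) / [(k-\frac{5}{6}) (k+\frac{3}{2}) (k+1)] - rational in k, leading ratio -\frac{8}{9}; with t_0 = -\frac{8}{5}, classification follows.

Classification (C = -\frac{8}{5}): 1F2 with upper {-\frac{1}{5}}, lower {-\frac{5}{6}, \frac{3}{2}}, argument x = -\frac{8}{9}. Verdict: none - at argument -\frac{8}{9} the multisets {-\frac{1}{5}} ; {-\frac{5}{6}, \frac{3}{2}} match no listed identity.


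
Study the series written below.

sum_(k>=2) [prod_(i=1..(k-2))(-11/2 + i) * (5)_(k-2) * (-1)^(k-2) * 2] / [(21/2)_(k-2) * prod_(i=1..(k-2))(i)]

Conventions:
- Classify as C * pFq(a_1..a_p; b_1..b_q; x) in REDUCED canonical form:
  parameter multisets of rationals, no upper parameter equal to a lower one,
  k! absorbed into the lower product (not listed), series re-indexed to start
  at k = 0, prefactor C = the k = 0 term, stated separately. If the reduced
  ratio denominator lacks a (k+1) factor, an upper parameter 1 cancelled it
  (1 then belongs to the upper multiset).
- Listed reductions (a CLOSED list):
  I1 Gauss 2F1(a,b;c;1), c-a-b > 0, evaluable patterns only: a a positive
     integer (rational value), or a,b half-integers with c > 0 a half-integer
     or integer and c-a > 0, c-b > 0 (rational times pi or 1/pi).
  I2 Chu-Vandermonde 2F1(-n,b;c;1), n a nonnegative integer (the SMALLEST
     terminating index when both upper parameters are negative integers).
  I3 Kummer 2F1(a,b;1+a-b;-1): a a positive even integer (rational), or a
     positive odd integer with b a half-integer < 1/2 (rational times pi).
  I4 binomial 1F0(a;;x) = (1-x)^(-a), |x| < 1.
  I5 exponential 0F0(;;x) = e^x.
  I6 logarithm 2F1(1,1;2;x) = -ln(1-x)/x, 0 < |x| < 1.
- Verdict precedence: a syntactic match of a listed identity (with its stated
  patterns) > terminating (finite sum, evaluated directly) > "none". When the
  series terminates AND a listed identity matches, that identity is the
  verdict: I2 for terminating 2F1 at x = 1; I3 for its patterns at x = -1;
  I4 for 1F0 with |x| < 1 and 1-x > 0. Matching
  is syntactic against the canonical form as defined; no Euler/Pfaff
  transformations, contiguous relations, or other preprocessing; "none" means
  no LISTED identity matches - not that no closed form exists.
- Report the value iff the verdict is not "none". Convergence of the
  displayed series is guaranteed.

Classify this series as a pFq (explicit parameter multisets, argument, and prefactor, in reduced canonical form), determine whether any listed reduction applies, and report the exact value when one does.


Key step: x = (-1) and the running product (C = 2, x = -1) telescopes to a rising factorial.
Consecutive-term ratio: r(k) = (-1) * (k-9/2) (k+5) / [(k+21/2) (k+1)] ; factor over Q: parameters, x = (-1), and C = 2.

Prefactor 2, argument -1: 2F1 with upper {-9/2, 5} over lower {21/2}. Verdict: Kummer's theorem (I3) matches (x = -1; c = 21/2 equals 1+a-b for upper {-9/2, 5}: listed pattern). Hence: (2078505/524288) * pi.


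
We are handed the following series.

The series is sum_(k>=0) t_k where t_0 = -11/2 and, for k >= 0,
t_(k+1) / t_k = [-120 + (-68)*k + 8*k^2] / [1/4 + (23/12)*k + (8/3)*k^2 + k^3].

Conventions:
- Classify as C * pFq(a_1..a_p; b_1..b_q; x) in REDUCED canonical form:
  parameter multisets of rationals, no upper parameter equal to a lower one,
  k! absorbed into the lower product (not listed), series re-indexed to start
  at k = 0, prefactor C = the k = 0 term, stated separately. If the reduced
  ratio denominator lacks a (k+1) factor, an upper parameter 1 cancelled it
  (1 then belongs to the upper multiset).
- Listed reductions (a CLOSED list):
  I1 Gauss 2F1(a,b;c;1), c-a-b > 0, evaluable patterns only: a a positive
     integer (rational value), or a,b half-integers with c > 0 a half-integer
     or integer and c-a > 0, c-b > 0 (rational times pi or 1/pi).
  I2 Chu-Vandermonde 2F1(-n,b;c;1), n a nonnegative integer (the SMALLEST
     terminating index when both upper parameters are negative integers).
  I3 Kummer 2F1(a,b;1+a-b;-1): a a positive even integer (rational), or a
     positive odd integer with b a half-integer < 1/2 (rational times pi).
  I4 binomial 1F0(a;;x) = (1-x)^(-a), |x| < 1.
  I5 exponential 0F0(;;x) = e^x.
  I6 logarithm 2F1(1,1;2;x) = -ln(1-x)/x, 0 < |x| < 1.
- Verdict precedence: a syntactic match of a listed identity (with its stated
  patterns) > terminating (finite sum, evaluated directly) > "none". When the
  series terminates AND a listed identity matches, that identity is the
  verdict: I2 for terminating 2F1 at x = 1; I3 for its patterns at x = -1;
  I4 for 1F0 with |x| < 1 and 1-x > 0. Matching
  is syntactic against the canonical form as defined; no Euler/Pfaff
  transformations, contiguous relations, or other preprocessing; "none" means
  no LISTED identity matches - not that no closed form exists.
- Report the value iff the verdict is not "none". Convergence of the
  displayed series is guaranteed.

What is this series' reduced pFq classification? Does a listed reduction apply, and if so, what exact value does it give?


Key observation: t_0 being -11/2, cancel k + 3/2 from the displayed ratio first; then prefactor -11/2.
Step ratio: r(k) = 8 * (k-10) / [(k+1/6) (k+1)] - rational; roots negated = parameters, x = 8, C = -11/2.

At argument 8: a 1F1 with upper {-10}, lower {1/6}, scaled by C = -11/2. Verdict: terminating at k = 10: the factor (-10)_k kills every later term; summing the 11 survivors is exact. Hence: -1239508673731879/1044631110250.


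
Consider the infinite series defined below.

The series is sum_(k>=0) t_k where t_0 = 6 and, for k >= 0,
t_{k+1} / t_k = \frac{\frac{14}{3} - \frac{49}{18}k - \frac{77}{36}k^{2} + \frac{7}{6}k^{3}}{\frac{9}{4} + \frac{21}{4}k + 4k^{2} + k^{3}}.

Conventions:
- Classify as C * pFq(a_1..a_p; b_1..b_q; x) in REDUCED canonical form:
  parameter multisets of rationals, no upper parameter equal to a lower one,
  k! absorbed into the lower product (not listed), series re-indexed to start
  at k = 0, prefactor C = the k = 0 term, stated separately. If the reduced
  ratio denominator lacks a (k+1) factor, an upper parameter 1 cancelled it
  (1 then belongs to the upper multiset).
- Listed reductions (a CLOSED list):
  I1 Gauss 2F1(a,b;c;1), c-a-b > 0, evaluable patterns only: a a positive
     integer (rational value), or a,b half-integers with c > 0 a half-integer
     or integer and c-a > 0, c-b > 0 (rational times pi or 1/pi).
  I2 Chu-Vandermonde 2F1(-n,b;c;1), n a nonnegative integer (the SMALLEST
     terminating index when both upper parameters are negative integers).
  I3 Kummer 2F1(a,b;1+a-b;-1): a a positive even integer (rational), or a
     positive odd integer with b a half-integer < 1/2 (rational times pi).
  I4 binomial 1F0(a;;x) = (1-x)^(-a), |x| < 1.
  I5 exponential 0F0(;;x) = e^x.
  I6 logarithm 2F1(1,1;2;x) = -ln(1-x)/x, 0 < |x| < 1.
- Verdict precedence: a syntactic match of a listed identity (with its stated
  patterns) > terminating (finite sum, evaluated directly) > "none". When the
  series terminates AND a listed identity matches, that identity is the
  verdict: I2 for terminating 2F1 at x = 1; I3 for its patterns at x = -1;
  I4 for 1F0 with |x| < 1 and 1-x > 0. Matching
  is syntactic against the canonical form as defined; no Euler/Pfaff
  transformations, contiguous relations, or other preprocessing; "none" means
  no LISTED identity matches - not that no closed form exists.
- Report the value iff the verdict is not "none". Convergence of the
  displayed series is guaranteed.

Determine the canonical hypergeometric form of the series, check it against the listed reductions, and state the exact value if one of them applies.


Classification (C = 6): 2F1 with upper {-2, -\frac{4}{3}}, lower {\frac{3}{2}}, argument x = \frac{7}{6}. Verdict: terminating. With -2 upstairs the series is a 3-term polynomial sum; evaluated term by term. Value: \frac{7862}{405}.

Key observation: with t_0 = 6, factor the ratio over Q (prefactor 6): negated roots = parameters.
Ratio: r(k) = \frac{7}{6} * (k-2) (k-\frac{4}{3}) / [(k+\frac{3}{2}) (k+1)] - poly over poly, x = \frac{7}{6} from leading terms; C = 6 at k = 0.


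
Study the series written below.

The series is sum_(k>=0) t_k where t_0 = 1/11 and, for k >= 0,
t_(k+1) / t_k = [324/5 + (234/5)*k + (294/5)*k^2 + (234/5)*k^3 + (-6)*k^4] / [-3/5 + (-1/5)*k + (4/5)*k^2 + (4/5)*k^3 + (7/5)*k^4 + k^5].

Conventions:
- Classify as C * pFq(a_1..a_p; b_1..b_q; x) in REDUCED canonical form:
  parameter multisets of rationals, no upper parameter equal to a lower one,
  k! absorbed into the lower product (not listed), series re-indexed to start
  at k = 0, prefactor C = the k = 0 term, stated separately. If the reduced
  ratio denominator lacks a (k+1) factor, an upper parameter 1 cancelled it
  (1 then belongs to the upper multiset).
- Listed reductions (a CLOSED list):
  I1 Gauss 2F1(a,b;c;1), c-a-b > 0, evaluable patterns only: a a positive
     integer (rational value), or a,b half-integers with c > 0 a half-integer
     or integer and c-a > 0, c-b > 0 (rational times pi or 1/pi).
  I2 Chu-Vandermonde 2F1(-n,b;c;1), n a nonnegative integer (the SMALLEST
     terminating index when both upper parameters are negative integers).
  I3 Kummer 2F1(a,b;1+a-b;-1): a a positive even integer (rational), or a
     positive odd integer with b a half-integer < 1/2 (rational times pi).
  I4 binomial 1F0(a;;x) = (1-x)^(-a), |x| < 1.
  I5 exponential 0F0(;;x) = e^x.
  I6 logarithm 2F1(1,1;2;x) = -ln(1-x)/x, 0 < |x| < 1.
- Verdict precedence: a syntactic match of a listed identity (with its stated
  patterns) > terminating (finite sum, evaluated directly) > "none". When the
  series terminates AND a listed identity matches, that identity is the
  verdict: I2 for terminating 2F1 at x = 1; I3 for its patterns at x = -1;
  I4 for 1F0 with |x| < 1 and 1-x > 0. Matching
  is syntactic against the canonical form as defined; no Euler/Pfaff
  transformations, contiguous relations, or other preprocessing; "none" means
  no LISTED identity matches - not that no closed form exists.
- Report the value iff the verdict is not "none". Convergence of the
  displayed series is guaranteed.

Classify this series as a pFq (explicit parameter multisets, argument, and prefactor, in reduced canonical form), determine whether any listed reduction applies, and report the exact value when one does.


Key observation: t_0 = 1/11 here, and cancel k^2 + 1 from the displayed ratio first; then C = 1/11.
Adjacent-term ratio: r(k) = (-6) * (k-9) (k+6/5) / [(k-3/5) (k+1) (k+1)] ; factor over Q: parameters, x = (-6), and C = 1/11.

With C = 1/11: the canonical form is 2F2(-9, 6/5; -3/5, 1; -6). Verdict: terminating - upper -9 stops the sum at k = 9; the 10 terms are added exactly. Hence: -3537129658/22015.


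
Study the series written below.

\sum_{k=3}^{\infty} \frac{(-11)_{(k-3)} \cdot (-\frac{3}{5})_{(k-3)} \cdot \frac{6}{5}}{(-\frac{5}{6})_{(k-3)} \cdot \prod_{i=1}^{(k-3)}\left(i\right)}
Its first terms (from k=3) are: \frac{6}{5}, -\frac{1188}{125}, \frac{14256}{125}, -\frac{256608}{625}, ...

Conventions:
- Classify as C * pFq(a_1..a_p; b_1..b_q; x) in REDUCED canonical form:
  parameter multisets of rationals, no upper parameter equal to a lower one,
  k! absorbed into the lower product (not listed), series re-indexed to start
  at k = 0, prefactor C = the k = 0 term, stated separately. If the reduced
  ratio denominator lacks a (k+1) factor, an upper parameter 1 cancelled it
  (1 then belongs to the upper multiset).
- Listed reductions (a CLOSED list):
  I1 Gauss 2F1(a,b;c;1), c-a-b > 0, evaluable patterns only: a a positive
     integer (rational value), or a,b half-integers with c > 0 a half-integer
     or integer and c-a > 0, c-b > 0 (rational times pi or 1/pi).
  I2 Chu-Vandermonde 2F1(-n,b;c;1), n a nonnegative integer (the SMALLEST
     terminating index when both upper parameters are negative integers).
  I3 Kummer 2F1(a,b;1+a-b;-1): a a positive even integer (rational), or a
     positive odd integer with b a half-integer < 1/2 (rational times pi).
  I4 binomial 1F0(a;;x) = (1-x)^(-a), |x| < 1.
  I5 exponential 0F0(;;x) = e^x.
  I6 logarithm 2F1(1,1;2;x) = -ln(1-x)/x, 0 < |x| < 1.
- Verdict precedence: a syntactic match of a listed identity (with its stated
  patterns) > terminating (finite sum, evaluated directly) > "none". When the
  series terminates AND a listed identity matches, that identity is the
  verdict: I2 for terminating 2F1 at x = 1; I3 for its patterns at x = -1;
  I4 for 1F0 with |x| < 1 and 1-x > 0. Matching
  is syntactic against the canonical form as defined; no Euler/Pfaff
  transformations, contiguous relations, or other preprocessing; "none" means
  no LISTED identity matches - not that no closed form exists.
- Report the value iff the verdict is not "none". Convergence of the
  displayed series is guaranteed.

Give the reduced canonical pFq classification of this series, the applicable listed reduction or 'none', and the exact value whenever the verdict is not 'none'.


The series (x = 1) is 2F1: upper {-11, -\frac{3}{5}}, lower {-\frac{5}{6}}, prefactor \frac{6}{5}. Verdict: Chu-Vandermonde (I2) fires (terminating 2F1 at x = 1 with n = 11, b = -3/5, c = -\frac{5}{6}). Hence: \frac{6179237429493796194}{1000929718017578125}.

Structural cue: with t_0 = \frac{6}{5}, the product of the first k integers (prefactor 6/5) is k!.
Step ratio: r(k) = 1 * (k-11) (k-\frac{3}{5}) / [(k-\frac{5}{6}) (k+1)] - rational; roots negated = parameters, x = 1, C = \frac{6}{5}.


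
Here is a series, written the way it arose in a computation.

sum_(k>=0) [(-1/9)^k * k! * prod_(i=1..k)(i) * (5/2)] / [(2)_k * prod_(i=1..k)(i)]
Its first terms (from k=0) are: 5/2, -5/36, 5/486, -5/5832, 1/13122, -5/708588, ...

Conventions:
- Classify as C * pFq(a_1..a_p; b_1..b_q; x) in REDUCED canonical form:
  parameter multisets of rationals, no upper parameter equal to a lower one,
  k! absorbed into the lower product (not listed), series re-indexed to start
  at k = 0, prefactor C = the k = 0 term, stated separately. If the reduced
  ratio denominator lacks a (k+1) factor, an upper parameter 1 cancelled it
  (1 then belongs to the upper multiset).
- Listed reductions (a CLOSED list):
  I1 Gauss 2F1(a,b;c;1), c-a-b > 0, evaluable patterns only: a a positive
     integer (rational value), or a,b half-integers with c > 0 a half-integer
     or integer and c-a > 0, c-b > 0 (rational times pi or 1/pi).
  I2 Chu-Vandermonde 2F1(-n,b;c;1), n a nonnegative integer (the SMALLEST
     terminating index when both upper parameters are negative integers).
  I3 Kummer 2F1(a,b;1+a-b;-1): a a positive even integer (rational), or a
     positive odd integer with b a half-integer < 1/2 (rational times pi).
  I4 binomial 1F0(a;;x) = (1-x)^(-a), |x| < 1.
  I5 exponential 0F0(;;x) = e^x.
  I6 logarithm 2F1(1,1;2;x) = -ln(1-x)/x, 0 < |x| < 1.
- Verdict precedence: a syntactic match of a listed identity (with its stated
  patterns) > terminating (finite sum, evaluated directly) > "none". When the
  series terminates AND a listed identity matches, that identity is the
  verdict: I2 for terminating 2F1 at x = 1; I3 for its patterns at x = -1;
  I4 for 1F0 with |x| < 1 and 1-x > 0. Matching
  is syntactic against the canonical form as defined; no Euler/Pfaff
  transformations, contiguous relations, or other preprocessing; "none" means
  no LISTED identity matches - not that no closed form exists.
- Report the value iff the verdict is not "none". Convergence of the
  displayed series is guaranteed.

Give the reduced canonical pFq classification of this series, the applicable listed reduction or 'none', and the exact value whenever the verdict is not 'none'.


The tell: t_0 = 5/2 here, and the factorial ratio (prefactor 5/2) (k+a-1)!/(a-1)! is a rising factorial (a)_k.
Consecutive-term ratio: r(k) = (-1/9) * (k+1) (k+1) / [(k+2) (k+1)] - rational; roots negated = parameters, x = (-1/9), C = 5/2.

Classification (C = 5/2): 2F1 with upper {1, 1}, lower {2}, argument x = -1/9. Verdict at x = -1/9: the logarithmic series (I6) matches (the logarithm: parameters (1,1;2), x = -1/9). Its exact value is (45/2) * ln(10/9).


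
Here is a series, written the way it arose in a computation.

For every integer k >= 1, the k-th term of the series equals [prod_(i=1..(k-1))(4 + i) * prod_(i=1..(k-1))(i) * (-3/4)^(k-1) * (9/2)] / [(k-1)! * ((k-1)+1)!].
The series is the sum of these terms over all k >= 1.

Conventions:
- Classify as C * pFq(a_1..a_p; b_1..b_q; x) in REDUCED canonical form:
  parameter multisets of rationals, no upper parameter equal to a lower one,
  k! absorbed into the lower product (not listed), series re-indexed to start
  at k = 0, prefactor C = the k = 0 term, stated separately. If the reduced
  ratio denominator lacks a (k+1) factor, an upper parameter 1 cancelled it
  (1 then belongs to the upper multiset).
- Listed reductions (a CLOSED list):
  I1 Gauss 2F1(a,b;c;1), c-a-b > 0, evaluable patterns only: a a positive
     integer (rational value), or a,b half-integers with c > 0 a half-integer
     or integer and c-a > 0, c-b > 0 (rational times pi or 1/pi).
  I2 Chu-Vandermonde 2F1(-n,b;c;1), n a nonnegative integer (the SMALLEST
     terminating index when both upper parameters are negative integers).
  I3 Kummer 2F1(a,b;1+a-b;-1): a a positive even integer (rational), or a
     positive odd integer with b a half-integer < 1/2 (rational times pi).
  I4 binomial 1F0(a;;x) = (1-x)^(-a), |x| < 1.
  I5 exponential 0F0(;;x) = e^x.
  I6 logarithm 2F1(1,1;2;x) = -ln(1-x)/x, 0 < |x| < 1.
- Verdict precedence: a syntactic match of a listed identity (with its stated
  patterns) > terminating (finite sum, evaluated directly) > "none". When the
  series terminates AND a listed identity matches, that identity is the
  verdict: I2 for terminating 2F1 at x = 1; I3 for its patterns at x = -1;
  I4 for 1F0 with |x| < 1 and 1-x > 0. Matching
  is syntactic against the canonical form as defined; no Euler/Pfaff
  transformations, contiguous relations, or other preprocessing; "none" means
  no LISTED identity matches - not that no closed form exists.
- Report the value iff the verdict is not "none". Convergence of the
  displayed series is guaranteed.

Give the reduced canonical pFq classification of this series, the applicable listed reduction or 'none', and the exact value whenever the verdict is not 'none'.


Key step: with t_0 = 9/2, the running product (C = 9/2) telescopes to a rising factorial.
Term ratio: r(k) = (-3/4) * (k+1) (k+5) / [(k+2) (k+1)] - rational in k. x = (-3/4); t_0 = 9/2; negate the roots.

Reduced: x = -3/4, 2F1, upper = {1, 5}, lower = {2}, C = 9/2. Verdict: none here - no I1-I6 shape fits x = -3/4 with lower {2}.


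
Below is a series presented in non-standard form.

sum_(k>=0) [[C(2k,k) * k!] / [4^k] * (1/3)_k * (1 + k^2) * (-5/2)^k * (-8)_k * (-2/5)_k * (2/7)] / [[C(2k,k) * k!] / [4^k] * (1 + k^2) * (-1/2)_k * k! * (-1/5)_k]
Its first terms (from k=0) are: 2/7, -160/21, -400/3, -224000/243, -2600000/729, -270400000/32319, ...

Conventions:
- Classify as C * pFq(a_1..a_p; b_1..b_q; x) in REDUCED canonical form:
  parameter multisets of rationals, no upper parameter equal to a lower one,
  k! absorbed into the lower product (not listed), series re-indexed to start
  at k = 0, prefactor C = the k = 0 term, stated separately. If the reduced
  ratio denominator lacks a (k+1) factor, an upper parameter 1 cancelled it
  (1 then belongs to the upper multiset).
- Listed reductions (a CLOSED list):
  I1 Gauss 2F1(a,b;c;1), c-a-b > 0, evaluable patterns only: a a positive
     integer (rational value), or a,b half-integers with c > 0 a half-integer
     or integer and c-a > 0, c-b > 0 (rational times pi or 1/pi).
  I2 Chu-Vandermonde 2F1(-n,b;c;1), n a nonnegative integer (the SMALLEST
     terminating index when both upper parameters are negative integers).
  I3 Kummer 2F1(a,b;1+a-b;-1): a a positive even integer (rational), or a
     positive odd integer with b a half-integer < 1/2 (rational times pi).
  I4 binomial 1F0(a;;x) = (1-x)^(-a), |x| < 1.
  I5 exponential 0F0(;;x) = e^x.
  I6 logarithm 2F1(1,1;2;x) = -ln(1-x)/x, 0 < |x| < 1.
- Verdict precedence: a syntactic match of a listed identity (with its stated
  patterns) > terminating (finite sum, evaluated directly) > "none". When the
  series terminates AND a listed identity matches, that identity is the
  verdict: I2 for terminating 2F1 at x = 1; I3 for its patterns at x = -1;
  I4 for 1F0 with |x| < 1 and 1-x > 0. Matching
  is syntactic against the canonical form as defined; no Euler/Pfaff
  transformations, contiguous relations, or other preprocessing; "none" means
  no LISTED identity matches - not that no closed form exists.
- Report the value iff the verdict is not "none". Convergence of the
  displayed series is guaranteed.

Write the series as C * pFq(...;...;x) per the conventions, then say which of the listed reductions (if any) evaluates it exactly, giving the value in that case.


First insight: x = (-5/2) and k^2 + 1 divides numerator and denominator alike; C = 2/7, x = -5/2 after cancelling.
Consecutive-term ratio: r(k) = (-5/2) * (k-8) (k-2/5) (k+1/3) / [(k-1/2) (k-1/5) (k+1)] - rational in k. x = (-5/2); t_0 = 2/7; negate the roots.

Canonical form: C = 2/7 times 3F2 with upper {-8, -2/5, 1/3}, lower {-1/2, -1/5}, x = -5/2. Verdict: terminating - upper parameter -8 makes this a finite sum (last index 8), evaluated exactly. Sum: -25374907065818/676025757.


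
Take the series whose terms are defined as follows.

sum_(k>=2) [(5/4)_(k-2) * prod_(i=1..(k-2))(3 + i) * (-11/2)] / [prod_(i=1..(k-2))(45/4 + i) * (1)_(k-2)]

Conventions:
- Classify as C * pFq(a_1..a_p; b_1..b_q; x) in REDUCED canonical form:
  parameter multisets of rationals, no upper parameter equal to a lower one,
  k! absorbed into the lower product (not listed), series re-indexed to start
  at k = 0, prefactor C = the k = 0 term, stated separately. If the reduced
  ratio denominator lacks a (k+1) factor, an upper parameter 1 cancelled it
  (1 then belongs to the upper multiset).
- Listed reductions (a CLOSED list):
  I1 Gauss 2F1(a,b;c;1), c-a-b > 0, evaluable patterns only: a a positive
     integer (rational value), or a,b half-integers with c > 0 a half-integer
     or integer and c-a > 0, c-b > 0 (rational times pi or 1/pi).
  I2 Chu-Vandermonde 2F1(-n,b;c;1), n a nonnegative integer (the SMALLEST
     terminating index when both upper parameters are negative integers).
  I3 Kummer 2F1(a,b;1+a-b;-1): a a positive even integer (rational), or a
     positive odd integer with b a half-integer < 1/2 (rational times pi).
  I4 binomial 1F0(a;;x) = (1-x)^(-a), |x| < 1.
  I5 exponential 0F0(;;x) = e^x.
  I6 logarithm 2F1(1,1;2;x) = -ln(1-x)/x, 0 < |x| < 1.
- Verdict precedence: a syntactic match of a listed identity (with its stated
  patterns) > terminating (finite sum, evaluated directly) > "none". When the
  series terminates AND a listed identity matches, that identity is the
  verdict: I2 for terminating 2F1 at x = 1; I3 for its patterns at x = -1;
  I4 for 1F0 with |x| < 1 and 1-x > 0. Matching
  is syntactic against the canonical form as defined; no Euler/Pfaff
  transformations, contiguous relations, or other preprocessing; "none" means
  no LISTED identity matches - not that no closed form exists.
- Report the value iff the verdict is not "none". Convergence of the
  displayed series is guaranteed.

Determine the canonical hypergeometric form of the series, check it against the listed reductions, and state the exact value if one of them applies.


Prefactor -11/2, argument 1: 2F1 with upper {5/4, 4} over lower {49/4}. Verdict at x = 1: Gauss's theorem (I1) matches (x = 1: the Gamma ratio telescopes since c-a-b = 7 > 0 and a = 4 in Z>0). Its exact value is -550671/57344.

Structural cue: t_0 = -11/2 here, and (1)_k (C = -11/2, x = 1) is k! itself.
Adjacent-term ratio: r(k) = 1 * (k+5/4) (k+4) / [(k+49/4) (k+1)] ; factor over Q: parameters, x = 1, and C = -11/2.


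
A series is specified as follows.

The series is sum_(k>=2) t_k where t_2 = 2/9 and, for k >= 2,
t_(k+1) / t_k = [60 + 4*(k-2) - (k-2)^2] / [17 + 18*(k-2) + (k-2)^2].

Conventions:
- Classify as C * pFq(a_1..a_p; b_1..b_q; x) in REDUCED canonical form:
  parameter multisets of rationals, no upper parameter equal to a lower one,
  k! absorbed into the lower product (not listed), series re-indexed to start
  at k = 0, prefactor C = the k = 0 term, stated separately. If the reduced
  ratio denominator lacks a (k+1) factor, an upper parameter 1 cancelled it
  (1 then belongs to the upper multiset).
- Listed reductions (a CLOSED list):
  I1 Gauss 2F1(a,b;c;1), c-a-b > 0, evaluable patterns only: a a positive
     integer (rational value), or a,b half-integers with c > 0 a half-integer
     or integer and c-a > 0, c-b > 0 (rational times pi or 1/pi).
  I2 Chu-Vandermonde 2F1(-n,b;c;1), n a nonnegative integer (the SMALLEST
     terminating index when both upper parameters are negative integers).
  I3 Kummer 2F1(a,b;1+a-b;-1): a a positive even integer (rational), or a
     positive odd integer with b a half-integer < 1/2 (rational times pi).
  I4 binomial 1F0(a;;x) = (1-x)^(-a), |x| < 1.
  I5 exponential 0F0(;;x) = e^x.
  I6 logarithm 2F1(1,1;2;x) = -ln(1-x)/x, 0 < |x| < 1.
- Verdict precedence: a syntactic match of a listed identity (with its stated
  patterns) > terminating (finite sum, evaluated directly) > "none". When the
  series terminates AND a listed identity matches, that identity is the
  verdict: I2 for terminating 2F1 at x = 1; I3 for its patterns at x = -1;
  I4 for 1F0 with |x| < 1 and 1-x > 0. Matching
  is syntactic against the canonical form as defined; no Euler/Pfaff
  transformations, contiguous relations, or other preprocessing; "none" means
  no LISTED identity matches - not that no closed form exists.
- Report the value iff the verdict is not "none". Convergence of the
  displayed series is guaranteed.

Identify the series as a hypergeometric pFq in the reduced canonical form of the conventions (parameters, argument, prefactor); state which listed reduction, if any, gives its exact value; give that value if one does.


Structural cue: t_0 = 2/9 here, and roots of the ratio polynomials (C = 2/9) are the negated parameters.
Adjacent-term ratio: r(k) = (-1) * (k-10) (k+6) / [(k+17) (k+1)] ; factor over Q: parameters, x = (-1), and C = 2/9.

This is 2/9 * 2F1(-10, 6; 17; -1) in reduced canonical form. Verdict: Kummer (I3) applies (x = -1; c = 17 equals 1+a-b for upper {-10, 6}: listed pattern). Value: 56/9.


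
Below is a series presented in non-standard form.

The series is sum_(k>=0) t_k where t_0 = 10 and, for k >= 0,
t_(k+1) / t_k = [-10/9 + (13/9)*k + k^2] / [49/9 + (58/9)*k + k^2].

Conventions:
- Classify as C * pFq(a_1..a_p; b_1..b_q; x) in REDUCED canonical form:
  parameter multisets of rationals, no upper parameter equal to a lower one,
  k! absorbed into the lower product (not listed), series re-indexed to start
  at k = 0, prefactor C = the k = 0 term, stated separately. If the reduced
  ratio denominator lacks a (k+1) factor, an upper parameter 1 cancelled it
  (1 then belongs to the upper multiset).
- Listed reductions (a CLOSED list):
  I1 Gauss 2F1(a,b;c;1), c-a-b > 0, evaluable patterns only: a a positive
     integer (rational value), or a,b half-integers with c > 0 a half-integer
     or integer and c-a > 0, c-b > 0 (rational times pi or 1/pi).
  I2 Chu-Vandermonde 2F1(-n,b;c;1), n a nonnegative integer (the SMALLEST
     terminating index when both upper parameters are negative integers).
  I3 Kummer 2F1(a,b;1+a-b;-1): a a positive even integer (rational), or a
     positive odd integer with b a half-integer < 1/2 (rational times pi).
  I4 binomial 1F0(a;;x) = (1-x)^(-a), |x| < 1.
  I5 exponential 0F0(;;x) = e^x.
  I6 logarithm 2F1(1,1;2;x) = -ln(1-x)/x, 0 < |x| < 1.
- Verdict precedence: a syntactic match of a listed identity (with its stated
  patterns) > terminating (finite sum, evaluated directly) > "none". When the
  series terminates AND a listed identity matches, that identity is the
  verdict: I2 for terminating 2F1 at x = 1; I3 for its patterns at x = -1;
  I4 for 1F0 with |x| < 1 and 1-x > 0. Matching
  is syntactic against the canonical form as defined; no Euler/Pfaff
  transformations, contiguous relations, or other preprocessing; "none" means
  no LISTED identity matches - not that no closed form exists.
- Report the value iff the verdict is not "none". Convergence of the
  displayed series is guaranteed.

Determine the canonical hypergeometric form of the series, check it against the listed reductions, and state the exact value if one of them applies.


At argument 1: a 2F1 with upper {-5/9, 2}, lower {49/9}, scaled by C = 10. Verdict: this is Gauss (I1, integer-parameter pattern) (x = 1: the Gamma ratio telescopes since c-a-b = 4 > 0 and a = 2 in Z>0). Exact value: 620/81.

Key observation: x = 1 and the expanded ratio factors over Q; C = 10, x = 1, roots give parameters.
Ratio: r(k) = 1 * (k-5/9) (k+2) / [(k+49/9) (k+1)] - rational; roots negated = parameters, x = 1, C = 10.


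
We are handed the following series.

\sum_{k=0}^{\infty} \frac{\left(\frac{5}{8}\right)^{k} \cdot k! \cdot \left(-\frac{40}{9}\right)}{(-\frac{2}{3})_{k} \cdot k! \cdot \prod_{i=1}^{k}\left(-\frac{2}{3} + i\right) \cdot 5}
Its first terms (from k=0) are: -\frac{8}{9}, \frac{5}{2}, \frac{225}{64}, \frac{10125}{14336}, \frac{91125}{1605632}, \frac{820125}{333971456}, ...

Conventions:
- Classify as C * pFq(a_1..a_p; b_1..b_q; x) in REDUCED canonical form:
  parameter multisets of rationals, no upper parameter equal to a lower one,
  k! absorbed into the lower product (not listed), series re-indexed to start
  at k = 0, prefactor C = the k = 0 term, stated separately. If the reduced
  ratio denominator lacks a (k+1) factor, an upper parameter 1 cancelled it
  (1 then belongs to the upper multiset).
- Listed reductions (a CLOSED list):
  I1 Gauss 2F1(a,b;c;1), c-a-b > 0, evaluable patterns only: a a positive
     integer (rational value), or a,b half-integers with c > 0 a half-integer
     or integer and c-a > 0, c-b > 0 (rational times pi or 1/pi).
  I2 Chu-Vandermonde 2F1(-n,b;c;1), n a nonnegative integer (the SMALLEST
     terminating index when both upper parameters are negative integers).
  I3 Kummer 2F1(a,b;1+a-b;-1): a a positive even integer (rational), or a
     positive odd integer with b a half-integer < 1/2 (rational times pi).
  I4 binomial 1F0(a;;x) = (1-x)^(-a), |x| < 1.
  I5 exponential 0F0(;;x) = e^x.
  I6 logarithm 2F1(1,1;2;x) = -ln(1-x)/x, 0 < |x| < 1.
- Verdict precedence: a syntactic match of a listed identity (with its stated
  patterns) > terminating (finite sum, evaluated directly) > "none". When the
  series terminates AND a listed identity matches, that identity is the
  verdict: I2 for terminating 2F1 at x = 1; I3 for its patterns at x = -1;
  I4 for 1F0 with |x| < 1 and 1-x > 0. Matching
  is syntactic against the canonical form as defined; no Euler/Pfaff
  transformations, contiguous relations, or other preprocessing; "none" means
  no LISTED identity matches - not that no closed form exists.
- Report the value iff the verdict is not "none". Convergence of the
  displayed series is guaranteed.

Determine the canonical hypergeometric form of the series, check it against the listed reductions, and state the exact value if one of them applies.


Prefactor -\frac{8}{9}, argument \frac{5}{8}: 1F2 with upper {1} over lower {-\frac{2}{3}, \frac{1}{3}}. Verdict: none. No listed pattern accepts 1F2(1; -\frac{2}{3}, \frac{1}{3}; \frac{5}{8}).

First insight: t_0 = -\frac{8}{9} here, and the constant factors (C = -8/9) combine into one prefactor.
Term ratio: r(k) = \frac{5}{8} * (k+1) / [(k-\frac{2}{3}) (k+\frac{1}{3}) (k+1)] - poly over poly, x = \frac{5}{8} from leading terms; C = -\frac{8}{9} at k = 0.


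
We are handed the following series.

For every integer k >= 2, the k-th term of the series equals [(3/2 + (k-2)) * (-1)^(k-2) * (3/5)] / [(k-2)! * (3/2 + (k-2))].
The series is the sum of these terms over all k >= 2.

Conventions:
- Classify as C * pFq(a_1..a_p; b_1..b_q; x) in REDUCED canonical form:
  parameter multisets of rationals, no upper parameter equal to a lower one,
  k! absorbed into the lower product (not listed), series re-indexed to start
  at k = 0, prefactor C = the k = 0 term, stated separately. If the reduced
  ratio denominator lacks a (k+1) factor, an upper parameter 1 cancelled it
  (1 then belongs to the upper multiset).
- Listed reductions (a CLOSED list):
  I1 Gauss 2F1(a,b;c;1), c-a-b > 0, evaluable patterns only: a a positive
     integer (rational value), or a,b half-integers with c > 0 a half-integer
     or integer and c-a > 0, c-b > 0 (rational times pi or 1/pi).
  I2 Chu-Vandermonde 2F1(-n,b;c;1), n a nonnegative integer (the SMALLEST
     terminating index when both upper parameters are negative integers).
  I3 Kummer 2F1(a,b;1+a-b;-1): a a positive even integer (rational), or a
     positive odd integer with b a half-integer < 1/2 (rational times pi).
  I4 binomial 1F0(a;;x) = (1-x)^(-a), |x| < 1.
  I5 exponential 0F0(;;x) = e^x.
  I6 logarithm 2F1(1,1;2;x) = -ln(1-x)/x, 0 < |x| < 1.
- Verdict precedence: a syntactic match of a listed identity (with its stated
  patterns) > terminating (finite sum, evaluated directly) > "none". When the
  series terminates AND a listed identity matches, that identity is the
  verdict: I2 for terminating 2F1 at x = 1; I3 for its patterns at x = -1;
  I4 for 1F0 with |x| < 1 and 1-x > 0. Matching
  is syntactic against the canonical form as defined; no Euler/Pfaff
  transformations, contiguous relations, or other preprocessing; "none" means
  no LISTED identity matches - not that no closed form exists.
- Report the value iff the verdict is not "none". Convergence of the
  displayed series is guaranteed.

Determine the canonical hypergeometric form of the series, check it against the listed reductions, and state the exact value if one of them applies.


At argument -1: a 0F0 with upper {-}, lower {-}, scaled by C = 3/5. Verdict: the I5 exponential reduction applies (the 0F0 exponential series at x = -1). Its exact value is (3/5) * e^(-1).

Key step: t_0 = 3/5 here, and striking the common factor k + 3/2 reduces the term (C = 3/5).
Step ratio: r(k) = (-1) * 1 / [(k+1)] - rational; roots negated = parameters, x = (-1), C = 3/5.
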